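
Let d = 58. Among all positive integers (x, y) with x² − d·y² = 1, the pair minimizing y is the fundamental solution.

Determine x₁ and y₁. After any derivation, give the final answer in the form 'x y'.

19603 2574

d=58: √d = [7; 1,1,1,1,1,1,14] (ℓ=7, odd), read p_13/q_13
step 0: (7, 1)  from 7·(1,0) + (0,1)
step 1: (8, 1)  from 1·(7,1) + (1,0)
…
step 5: (61, 8)  from 1·(38,5) + (23,3)
step 6: (99, 13)  from 1·(61,8) + (38,5)
step 7: (1447, 190)  from 14·(99,13) + (61,8)
…
step 9: (2993, 393)  from 1·(1546,203) + (1447,190)
…
step 11: (7532, 989)  from 1·(4539,596) + (2993,393)
step 12: (12071, 1585)  from 1·(7532,989) + (4539,596)
step 13: (19603, 2574)  from 1·(12071,1585) + (7532,989)
(x₁, y₁) = (19603, 2574);  19603² − 58·2574² = 1 ✓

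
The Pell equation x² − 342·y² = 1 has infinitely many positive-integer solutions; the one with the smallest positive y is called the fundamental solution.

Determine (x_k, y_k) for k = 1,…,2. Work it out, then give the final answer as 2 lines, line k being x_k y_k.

√342 → a₀=18, period (2,36); ℓ=2 even so k=1
i=0: a=18 ⇒ p=18, q=1
i=1: a=2 ⇒ p=37, q=2
→ (37, 2).  Check: 37²=1369, 342·2²=1368, difference 1.
n=2: (37,2)∘(37,2) = (37·37+342·2·2, 37·2+2·37) = (2737,148)

37 2
2737 148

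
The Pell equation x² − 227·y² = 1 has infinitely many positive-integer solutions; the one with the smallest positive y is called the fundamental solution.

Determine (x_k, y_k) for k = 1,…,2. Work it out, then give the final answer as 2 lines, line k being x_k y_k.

226 15
102151 6780

√227 → a₀=15, period (15,30); ℓ=2 even so k=1
k=0  a_k=15  p_k/q_k = 15/1
k=1  a_k=15  p_k/q_k = 226/15
(x₁, y₁) = (226, 15);  226² − 227·15² = 1 ✓
n=2: (226,15)∘(226,15) = (226·226+227·15·15, 226·15+15·226) = (102151,6780)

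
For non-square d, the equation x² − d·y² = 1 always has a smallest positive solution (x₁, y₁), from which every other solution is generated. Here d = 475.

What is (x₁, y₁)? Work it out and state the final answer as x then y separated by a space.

57799 2652

d=475: √d = [21; 1,3,1,6,2,6,1,3,1,42] (ℓ=10, even), read p_9/q_9
i=0: a=21 ⇒ p=21, q=1
…
i=2: a=3 ⇒ p=87, q=4
i=3: a=1 ⇒ p=109, q=5
i=4: a=6 ⇒ p=741, q=34
i=5: a=2 ⇒ p=1591, q=73
…
i=7: a=1 ⇒ p=11878, q=545
i=8: a=3 ⇒ p=45921, q=2107
i=9: a=1 ⇒ p=57799, q=2652
fundamental: x₁=57799, y₁=2652  (since 3340724401 − 475·7033104 = 1)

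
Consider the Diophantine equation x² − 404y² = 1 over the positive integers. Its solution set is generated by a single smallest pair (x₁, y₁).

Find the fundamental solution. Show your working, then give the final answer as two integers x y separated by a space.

201 10

√404 = [20; 10,40, …], period ℓ=2 (even) → k=1
k=0  a_k=20  p_k/q_k = 20/1
k=1  a_k=10  p_k/q_k = 201/10
fundamental: x₁=201, y₁=10  (since 40401 − 404·100 = 1)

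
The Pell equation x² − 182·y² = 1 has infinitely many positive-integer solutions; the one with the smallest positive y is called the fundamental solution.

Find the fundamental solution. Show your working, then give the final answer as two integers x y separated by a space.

d=182: √d = [13; 2,26] (ℓ=2, even), read p_1/q_1
a_0=13:  p_0=13·1+0=13,  q_0=13·0+1=1
a_1=2:  p_1=2·13+1=27,  q_1=2·1+0=2
fundamental: x₁=27, y₁=2  (since 729 − 182·4 = 1)

27 2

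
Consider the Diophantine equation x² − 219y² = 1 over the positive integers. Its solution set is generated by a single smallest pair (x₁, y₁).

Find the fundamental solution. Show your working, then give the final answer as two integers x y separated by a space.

74 5

√219 = [14; 1,3,1,28, …], period ℓ=4 (even) → k=3
step 0: (14, 1)  from 14·(1,0) + (0,1)
…
step 2: (59, 4)  from 3·(15,1) + (14,1)
step 3: (74, 5)  from 1·(59,4) + (15,1)
→ (74, 5).  Check: 74²=5476, 219·5²=5475, difference 1.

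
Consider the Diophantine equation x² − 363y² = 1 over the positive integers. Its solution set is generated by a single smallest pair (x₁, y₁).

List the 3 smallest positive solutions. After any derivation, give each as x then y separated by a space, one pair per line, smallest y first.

√363 = [19; 19,38, …], period ℓ=2 (even) → k=1
k=0  a_k=19  p_k/q_k = 19/1
k=1  a_k=19  p_k/q_k = 362/19
→ (362, 19).  Check: 362²=131044, 363·19²=131043, difference 1.
(x_2, y_2) = (362·362 + 363·19·19, 362·19 + 19·362) = (262087, 13756)
(x_3, y_3) = (362·262087 + 363·19·13756, 362·13756 + 19·262087) = (189750626, 9959325)

362 19
262087 13756
189750626 9959325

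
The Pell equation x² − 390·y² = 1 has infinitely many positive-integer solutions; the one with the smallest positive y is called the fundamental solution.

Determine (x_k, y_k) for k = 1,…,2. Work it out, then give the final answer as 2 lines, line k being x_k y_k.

79 4
12481 632

√390 → a₀=19, period (1,2,1,38); ℓ=4 even so k=3
a_0=19:  p_0=19·1+0=19,  q_0=19·0+1=1
a_1=1:  p_1=1·19+1=20,  q_1=1·1+0=1
a_2=2:  p_2=2·20+19=59,  q_2=2·1+1=3
a_3=1:  p_3=1·59+20=79,  q_3=1·3+1=4
fundamental: x₁=79, y₁=4  (since 6241 − 390·16 = 1)
(79+4√390)^2 = 12481 + 632√390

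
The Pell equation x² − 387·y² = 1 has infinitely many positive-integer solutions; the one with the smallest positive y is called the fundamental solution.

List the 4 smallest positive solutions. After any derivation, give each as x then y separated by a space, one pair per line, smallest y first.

3482 177
24248647 1232628
168867574226 8584021215
1175993762661217 59779122508632

√387 → a₀=19, period (1,2,19,2,1,38); ℓ=6 even so k=5
step 0: (19, 1)  from 19·(1,0) + (0,1)
step 1: (20, 1)  from 1·(19,1) + (1,0)
step 2: (59, 3)  from 2·(20,1) + (19,1)
step 3: (1141, 58)  from 19·(59,3) + (20,1)
step 4: (2341, 119)  from 2·(1141,58) + (59,3)
step 5: (3482, 177)  from 1·(2341,119) + (1141,58)
fundamental: x₁=3482, y₁=177  (since 12124324 − 387·31329 = 1)
k=2:  x_2 = 3482·3482+387·177·177 = 24248647,  y_2 = 3482·177+177·3482 = 1232628
k=3:  x_3 = 3482·24248647+387·177·1232628 = 168867574226,  y_3 = 3482·1232628+177·24248647 = 8584021215
k=4:  x_4 = 3482·168867574226+387·177·8584021215 = 1175993762661217,  y_4 = 3482·8584021215+177·168867574226 = 59779122508632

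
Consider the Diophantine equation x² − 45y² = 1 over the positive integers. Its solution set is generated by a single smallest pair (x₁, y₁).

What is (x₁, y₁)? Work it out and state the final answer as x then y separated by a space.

161 24

√45 = [6; 1,2,2,2,1,12, …], period ℓ=6 (even) → k=5
step 0: (6, 1)  from 6·(1,0) + (0,1)
…
step 3: (47, 7)  from 2·(20,3) + (7,1)
step 4: (114, 17)  from 2·(47,7) + (20,3)
step 5: (161, 24)  from 1·(114,17) + (47,7)
fundamental: x₁=161, y₁=24  (since 25921 − 45·576 = 1)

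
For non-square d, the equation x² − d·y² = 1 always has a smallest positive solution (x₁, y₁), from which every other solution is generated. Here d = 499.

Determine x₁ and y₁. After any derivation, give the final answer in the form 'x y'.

4490 201

√499 → a₀=22, period (2,1,21,1,2,44); ℓ=6 even so k=5
k=0  a_k=22  p_k/q_k = 22/1
…
k=4  a_k=1  p_k/q_k = 1519/68
k=5  a_k=2  p_k/q_k = 4490/201
→ (4490, 201).  Check: 4490²=20160100, 499·201²=20160099, difference 1.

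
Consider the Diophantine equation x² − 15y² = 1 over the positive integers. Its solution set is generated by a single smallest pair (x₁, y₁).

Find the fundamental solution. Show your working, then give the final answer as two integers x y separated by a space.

d=15: √d = [3; 1,6] (ℓ=2, even), read p_1/q_1
a_0=3:  p_0=3·1+0=3,  q_0=3·0+1=1
a_1=1:  p_1=1·3+1=4,  q_1=1·1+0=1
→ (4, 1).  Check: 4²=16, 15·1²=15, difference 1.

4 1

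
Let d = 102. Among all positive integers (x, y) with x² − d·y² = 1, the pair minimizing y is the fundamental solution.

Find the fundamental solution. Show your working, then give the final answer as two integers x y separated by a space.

d=102: √d = [10; 10,20] (ℓ=2, even), read p_1/q_1
i=0: a=10 ⇒ p=10, q=1
i=1: a=10 ⇒ p=101, q=10
→ (101, 10).  Check: 101²=10201, 102·10²=10200, difference 1.

101 10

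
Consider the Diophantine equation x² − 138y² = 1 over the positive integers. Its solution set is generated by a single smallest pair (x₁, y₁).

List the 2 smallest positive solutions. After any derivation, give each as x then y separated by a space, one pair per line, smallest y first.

47 4
4417 376

[11; 1,2,1,22] for √138; ℓ=4 ⇒ convergent index 3
a_0=11:  p_0=11·1+0=11,  q_0=11·0+1=1
a_1=1:  p_1=1·11+1=12,  q_1=1·1+0=1
a_2=2:  p_2=2·12+11=35,  q_2=2·1+1=3
a_3=1:  p_3=1·35+12=47,  q_3=1·3+1=4
(x₁, y₁) = (47, 4);  47² − 138·4² = 1 ✓
(x_2, y_2) = (47·47 + 138·4·4, 47·4 + 4·47) = (4417, 376)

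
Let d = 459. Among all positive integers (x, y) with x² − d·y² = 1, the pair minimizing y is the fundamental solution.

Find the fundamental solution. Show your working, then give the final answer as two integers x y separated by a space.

499850 23331

√459 = [21; 2,2,1,4,21,4,1,2,2,42, …], period ℓ=10 (even) → k=9
i=0: a=21 ⇒ p=21, q=1
i=1: a=2 ⇒ p=43, q=2
…
i=4: a=4 ⇒ p=707, q=33
i=5: a=21 ⇒ p=14997, q=700
…
i=8: a=2 ⇒ p=212079, q=9899
i=9: a=2 ⇒ p=499850, q=23331
(x₁, y₁) = (499850, 23331);  499850² − 459·23331² = 1 ✓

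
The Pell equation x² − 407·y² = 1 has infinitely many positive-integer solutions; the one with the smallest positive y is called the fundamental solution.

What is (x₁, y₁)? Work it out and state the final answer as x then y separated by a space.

2663 132

d=407: √d = [20; 5,1,2,1,5,40] (ℓ=6, even), read p_5/q_5
step 0: (20, 1)  from 20·(1,0) + (0,1)
step 1: (101, 5)  from 5·(20,1) + (1,0)
step 2: (121, 6)  from 1·(101,5) + (20,1)
step 3: (343, 17)  from 2·(121,6) + (101,5)
step 4: (464, 23)  from 1·(343,17) + (121,6)
step 5: (2663, 132)  from 5·(464,23) + (343,17)
(x₁, y₁) = (2663, 132);  2663² − 407·132² = 1 ✓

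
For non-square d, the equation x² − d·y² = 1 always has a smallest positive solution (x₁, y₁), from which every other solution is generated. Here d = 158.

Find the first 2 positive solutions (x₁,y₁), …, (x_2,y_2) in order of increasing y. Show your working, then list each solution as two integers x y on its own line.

d=158: √d = [12; 1,1,3,12,3,1,1,24] (ℓ=8, even), read p_7/q_7
k=0  a_k=12  p_k/q_k = 12/1
…
k=3  a_k=3  p_k/q_k = 88/7
k=4  a_k=12  p_k/q_k = 1081/86
k=5  a_k=3  p_k/q_k = 3331/265
k=6  a_k=1  p_k/q_k = 4412/351
k=7  a_k=1  p_k/q_k = 7743/616
→ (7743, 616).  Check: 7743²=59954049, 158·616²=59954048, difference 1.
(7743+616√158)^2 = 119908097 + 9539376√158

7743 616
119908097 9539376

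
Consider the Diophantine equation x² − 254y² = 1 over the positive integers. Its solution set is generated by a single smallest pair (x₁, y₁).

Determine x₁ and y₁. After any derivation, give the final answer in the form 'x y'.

255 16

[15; 1,14,1,30] for √254; ℓ=4 ⇒ convergent index 3
step 0: (15, 1)  from 15·(1,0) + (0,1)
step 1: (16, 1)  from 1·(15,1) + (1,0)
step 2: (239, 15)  from 14·(16,1) + (15,1)
step 3: (255, 16)  from 1·(239,15) + (16,1)
fundamental: x₁=255, y₁=16  (since 65025 − 254·256 = 1)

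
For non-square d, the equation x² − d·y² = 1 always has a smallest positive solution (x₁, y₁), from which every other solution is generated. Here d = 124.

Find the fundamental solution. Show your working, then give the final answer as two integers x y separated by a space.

[11; 7,2,1,1,1,…,2,7,22] for √124; ℓ=16 ⇒ convergent index 15
i=0: a=11 ⇒ p=11, q=1
i=1: a=7 ⇒ p=78, q=7
i=2: a=2 ⇒ p=167, q=15
…
i=7: a=1 ⇒ p=3040, q=273
i=8: a=4 ⇒ p=14543, q=1306
i=9: a=1 ⇒ p=17583, q=1579
…
i=11: a=1 ⇒ p=84875, q=7622
…
i=13: a=1 ⇒ p=237042, q=21287
i=14: a=2 ⇒ p=626251, q=56239
i=15: a=7 ⇒ p=4620799, q=414960
fundamental: x₁=4620799, y₁=414960  (since 21351783398401 − 124·172191801600 = 1)

4620799 414960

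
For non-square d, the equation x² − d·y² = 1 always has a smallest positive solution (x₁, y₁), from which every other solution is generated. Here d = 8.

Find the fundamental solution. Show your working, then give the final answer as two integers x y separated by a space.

3 1

d=8: √d = [2; 1,4] (ℓ=2, even), read p_1/q_1
k=0  a_k=2  p_k/q_k = 2/1
k=1  a_k=1  p_k/q_k = 3/1
→ (3, 1).  Check: 3²=9, 8·1²=8, difference 1.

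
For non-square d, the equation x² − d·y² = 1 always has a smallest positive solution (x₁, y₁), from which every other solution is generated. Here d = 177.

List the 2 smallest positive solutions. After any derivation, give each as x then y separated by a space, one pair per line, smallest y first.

62423 4692
7793261857 585777432

√177 → a₀=13, period (3,3,2,8,2,3,3,26); ℓ=8 even so k=7
i=0: a=13 ⇒ p=13, q=1
…
i=4: a=8 ⇒ p=2581, q=194
i=5: a=2 ⇒ p=5468, q=411
i=6: a=3 ⇒ p=18985, q=1427
i=7: a=3 ⇒ p=62423, q=4692
(x₁, y₁) = (62423, 4692);  62423² − 177·4692² = 1 ✓
(62423+4692√177)^2 = 7793261857 + 585777432√177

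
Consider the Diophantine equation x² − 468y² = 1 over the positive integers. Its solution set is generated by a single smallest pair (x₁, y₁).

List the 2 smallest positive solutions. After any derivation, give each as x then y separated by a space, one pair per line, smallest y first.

√468 = [21; 1,1,1,2,1,1,1,42, …], period ℓ=8 (even) → k=7
a_0=21:  p_0=21·1+0=21,  q_0=21·0+1=1
…
a_3=1:  p_3=1·43+22=65,  q_3=1·2+1=3
…
a_6=1:  p_6=1·238+173=411,  q_6=1·11+8=19
a_7=1:  p_7=1·411+238=649,  q_7=1·19+11=30
fundamental: x₁=649, y₁=30  (since 421201 − 468·900 = 1)
(649+30√468)^2 = 842401 + 38940√468

649 30
842401 38940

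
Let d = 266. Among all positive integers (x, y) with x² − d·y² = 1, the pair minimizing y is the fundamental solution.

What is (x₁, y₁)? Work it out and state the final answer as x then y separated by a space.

√266 → a₀=16, period (3,4,3,32); ℓ=4 even so k=3
i=0: a=16 ⇒ p=16, q=1
i=1: a=3 ⇒ p=49, q=3
i=2: a=4 ⇒ p=212, q=13
i=3: a=3 ⇒ p=685, q=42
fundamental: x₁=685, y₁=42  (since 469225 − 266·1764 = 1)

685 42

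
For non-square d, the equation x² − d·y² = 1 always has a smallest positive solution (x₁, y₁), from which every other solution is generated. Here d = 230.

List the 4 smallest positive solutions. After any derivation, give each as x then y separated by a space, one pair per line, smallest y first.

[15; 6,30] for √230; ℓ=2 ⇒ convergent index 1
a_0=15:  p_0=15·1+0=15,  q_0=15·0+1=1
a_1=6:  p_1=6·15+1=91,  q_1=6·1+0=6
→ (91, 6).  Check: 91²=8281, 230·6²=8280, difference 1.
k=2:  x_2 = 91·91+230·6·6 = 16561,  y_2 = 91·6+6·91 = 1092
k=3:  x_3 = 91·16561+230·6·1092 = 3014011,  y_3 = 91·1092+6·16561 = 198738
k=4:  x_4 = 91·3014011+230·6·198738 = 548533441,  y_4 = 91·198738+6·3014011 = 36169224

91 6
16561 1092
3014011 198738
548533441 36169224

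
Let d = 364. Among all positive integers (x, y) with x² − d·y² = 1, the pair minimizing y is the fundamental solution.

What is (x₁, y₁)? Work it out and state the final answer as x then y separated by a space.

4954951 259710

√364 → a₀=19, period (12,1,2,3,1,8,1,3,2,1,12,38); ℓ=12 even so k=11
a_0=19:  p_0=19·1+0=19,  q_0=19·0+1=1
…
a_4=3:  p_4=3·725+248=2423,  q_4=3·38+13=127
a_5=1:  p_5=1·2423+725=3148,  q_5=1·127+38=165
a_6=8:  p_6=8·3148+2423=27607,  q_6=8·165+127=1447
a_7=1:  p_7=1·27607+3148=30755,  q_7=1·1447+165=1612
a_8=3:  p_8=3·30755+27607=119872,  q_8=3·1612+1447=6283
a_9=2:  p_9=2·119872+30755=270499,  q_9=2·6283+1612=14178
a_10=1:  p_10=1·270499+119872=390371,  q_10=1·14178+6283=20461
a_11=12:  p_11=12·390371+270499=4954951,  q_11=12·20461+14178=259710
(x₁, y₁) = (4954951, 259710);  4954951² − 364·259710² = 1 ✓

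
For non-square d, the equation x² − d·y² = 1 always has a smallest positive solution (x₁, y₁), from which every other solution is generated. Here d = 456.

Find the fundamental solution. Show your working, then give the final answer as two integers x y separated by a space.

[21; 2,1,4,1,2,42] for √456; ℓ=6 ⇒ convergent index 5
step 0: (21, 1)  from 21·(1,0) + (0,1)
step 1: (43, 2)  from 2·(21,1) + (1,0)
step 2: (64, 3)  from 1·(43,2) + (21,1)
step 3: (299, 14)  from 4·(64,3) + (43,2)
step 4: (363, 17)  from 1·(299,14) + (64,3)
step 5: (1025, 48)  from 2·(363,17) + (299,14)
→ (1025, 48).  Check: 1025²=1050625, 456·48²=1050624, difference 1.

1025 48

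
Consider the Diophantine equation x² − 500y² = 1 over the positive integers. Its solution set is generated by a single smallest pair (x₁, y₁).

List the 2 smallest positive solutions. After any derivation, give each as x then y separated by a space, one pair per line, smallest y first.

√500 → a₀=22, period (2,1,3,2,1,…,1,2,44); ℓ=14 even so k=13
i=0: a=22 ⇒ p=22, q=1
i=1: a=2 ⇒ p=45, q=2
i=2: a=1 ⇒ p=67, q=3
i=3: a=3 ⇒ p=246, q=11
i=4: a=2 ⇒ p=559, q=25
i=5: a=1 ⇒ p=805, q=36
i=6: a=1 ⇒ p=1364, q=61
…
i=8: a=1 ⇒ p=15809, q=707
i=9: a=1 ⇒ p=30254, q=1353
i=10: a=2 ⇒ p=76317, q=3413
i=11: a=3 ⇒ p=259205, q=11592
i=12: a=1 ⇒ p=335522, q=15005
i=13: a=2 ⇒ p=930249, q=41602
(x₁, y₁) = (930249, 41602);  930249² − 500·41602² = 1 ✓
(930249+41602√500)^2 = 1730726404001 + 77400437796√500

930249 41602
1730726404001 77400437796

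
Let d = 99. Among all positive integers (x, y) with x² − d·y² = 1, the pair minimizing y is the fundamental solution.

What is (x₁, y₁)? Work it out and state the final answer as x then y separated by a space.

√99 → a₀=9, period (1,18); ℓ=2 even so k=1
step 0: (9, 1)  from 9·(1,0) + (0,1)
step 1: (10, 1)  from 1·(9,1) + (1,0)
→ (10, 1).  Check: 10²=100, 99·1²=99, difference 1.

10 1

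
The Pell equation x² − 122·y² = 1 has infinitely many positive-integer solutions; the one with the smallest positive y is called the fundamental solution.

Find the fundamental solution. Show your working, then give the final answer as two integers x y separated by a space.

243 22

[11; 22] for √122; ℓ=1 ⇒ convergent index 1
i=0: a=11 ⇒ p=11, q=1
i=1: a=22 ⇒ p=243, q=22
→ (243, 22).  Check: 243²=59049, 122·22²=59048, difference 1.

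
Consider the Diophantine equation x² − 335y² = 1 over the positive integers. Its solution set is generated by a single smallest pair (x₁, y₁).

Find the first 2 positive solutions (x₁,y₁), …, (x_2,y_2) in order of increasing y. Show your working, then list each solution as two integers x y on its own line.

√335 → a₀=18, period (3,3,3,36); ℓ=4 even so k=3
k=0  a_k=18  p_k/q_k = 18/1
k=1  a_k=3  p_k/q_k = 55/3
k=2  a_k=3  p_k/q_k = 183/10
k=3  a_k=3  p_k/q_k = 604/33
(x₁, y₁) = (604, 33);  604² − 335·33² = 1 ✓
(x_2, y_2) = (604·604 + 335·33·33, 604·33 + 33·604) = (729631, 39864)

604 33
729631 39864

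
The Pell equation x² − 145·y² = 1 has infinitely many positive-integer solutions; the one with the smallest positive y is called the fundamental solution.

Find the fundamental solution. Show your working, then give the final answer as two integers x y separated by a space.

289 24

[12; 24] for √145; ℓ=1 ⇒ convergent index 1
step 0: (12, 1)  from 12·(1,0) + (0,1)
step 1: (289, 24)  from 24·(12,1) + (1,0)
(x₁, y₁) = (289, 24);  289² − 145·24² = 1 ✓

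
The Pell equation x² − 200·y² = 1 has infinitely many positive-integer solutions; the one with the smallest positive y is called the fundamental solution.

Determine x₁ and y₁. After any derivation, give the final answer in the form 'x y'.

d=200: √d = [14; 7,28] (ℓ=2, even), read p_1/q_1
step 0: (14, 1)  from 14·(1,0) + (0,1)
step 1: (99, 7)  from 7·(14,1) + (1,0)
→ (99, 7).  Check: 99²=9801, 200·7²=9800, difference 1.

99 7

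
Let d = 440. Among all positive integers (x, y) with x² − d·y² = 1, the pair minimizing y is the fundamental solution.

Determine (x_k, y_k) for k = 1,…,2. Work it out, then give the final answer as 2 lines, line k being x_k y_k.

√440 = [20; 1,40, …], period ℓ=2 (even) → k=1
step 0: (20, 1)  from 20·(1,0) + (0,1)
step 1: (21, 1)  from 1·(20,1) + (1,0)
(x₁, y₁) = (21, 1);  21² − 440·1² = 1 ✓
n=2: (21,1)∘(21,1) = (21·21+440·1·1, 21·1+1·21) = (881,42)

21 1
881 42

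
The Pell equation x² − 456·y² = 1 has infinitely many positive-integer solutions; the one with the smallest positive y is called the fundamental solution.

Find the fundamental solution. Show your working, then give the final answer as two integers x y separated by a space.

[21; 2,1,4,1,2,42] for √456; ℓ=6 ⇒ convergent index 5
a_0=21:  p_0=21·1+0=21,  q_0=21·0+1=1
a_1=2:  p_1=2·21+1=43,  q_1=2·1+0=2
a_2=1:  p_2=1·43+21=64,  q_2=1·2+1=3
…
a_4=1:  p_4=1·299+64=363,  q_4=1·14+3=17
a_5=2:  p_5=2·363+299=1025,  q_5=2·17+14=48
→ (1025, 48).  Check: 1025²=1050625, 456·48²=1050624, difference 1.

1025 48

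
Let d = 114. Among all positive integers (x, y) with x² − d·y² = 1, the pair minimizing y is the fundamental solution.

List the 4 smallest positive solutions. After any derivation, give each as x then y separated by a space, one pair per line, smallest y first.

1025 96
2101249 196800
4307559425 403439904
8830494720001 827051606400

d=114: √d = [10; 1,2,10,2,1,20] (ℓ=6, even), read p_5/q_5
step 0: (10, 1)  from 10·(1,0) + (0,1)
step 1: (11, 1)  from 1·(10,1) + (1,0)
step 2: (32, 3)  from 2·(11,1) + (10,1)
…
step 4: (694, 65)  from 2·(331,31) + (32,3)
step 5: (1025, 96)  from 1·(694,65) + (331,31)
(x₁, y₁) = (1025, 96);  1025² − 114·96² = 1 ✓
(1025+96√114)^2 = 2101249 + 196800√114
(1025+96√114)^3 = 4307559425 + 403439904√114
(1025+96√114)^4 = 8830494720001 + 827051606400√114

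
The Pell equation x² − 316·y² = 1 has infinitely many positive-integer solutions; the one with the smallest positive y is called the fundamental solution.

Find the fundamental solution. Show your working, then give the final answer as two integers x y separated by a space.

12799 720

d=316: √d = [17; 1,3,2,8,2,3,1,34] (ℓ=8, even), read p_7/q_7
a_0=17:  p_0=17·1+0=17,  q_0=17·0+1=1
a_1=1:  p_1=1·17+1=18,  q_1=1·1+0=1
a_2=3:  p_2=3·18+17=71,  q_2=3·1+1=4
…
a_5=2:  p_5=2·1351+160=2862,  q_5=2·76+9=161
a_6=3:  p_6=3·2862+1351=9937,  q_6=3·161+76=559
a_7=1:  p_7=1·9937+2862=12799,  q_7=1·559+161=720
fundamental: x₁=12799, y₁=720  (since 163814401 − 316·518400 = 1)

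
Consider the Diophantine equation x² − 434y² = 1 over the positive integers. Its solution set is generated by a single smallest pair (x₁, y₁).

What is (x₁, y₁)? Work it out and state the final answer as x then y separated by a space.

[20; 1,4,1,40] for √434; ℓ=4 ⇒ convergent index 3
step 0: (20, 1)  from 20·(1,0) + (0,1)
step 1: (21, 1)  from 1·(20,1) + (1,0)
step 2: (104, 5)  from 4·(21,1) + (20,1)
step 3: (125, 6)  from 1·(104,5) + (21,1)
(x₁, y₁) = (125, 6);  125² − 434·6² = 1 ✓

125 6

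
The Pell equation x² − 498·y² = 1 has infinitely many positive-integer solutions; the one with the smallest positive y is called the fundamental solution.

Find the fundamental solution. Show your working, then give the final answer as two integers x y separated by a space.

179777 8056

d=498: √d = [22; 3,6,22,6,3,44] (ℓ=6, even), read p_5/q_5
step 0: (22, 1)  from 22·(1,0) + (0,1)
…
step 2: (424, 19)  from 6·(67,3) + (22,1)
step 3: (9395, 421)  from 22·(424,19) + (67,3)
step 4: (56794, 2545)  from 6·(9395,421) + (424,19)
step 5: (179777, 8056)  from 3·(56794,2545) + (9395,421)
fundamental: x₁=179777, y₁=8056  (since 32319769729 − 498·64899136 = 1)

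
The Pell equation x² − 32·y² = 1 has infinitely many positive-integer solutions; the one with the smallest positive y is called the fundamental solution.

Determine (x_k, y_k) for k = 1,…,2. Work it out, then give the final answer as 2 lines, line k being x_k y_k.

17 3
577 102

[5; 1,1,1,10] for √32; ℓ=4 ⇒ convergent index 3
a_0=5:  p_0=5·1+0=5,  q_0=5·0+1=1
…
a_2=1:  p_2=1·6+5=11,  q_2=1·1+1=2
a_3=1:  p_3=1·11+6=17,  q_3=1·2+1=3
fundamental: x₁=17, y₁=3  (since 289 − 32·9 = 1)
(x_2, y_2) = (17·17 + 32·3·3, 17·3 + 3·17) = (577, 102)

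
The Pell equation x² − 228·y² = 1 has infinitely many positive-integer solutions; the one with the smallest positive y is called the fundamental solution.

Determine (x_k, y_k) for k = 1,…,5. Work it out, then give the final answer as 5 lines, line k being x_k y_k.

[15; 10,30] for √228; ℓ=2 ⇒ convergent index 1
step 0: (15, 1)  from 15·(1,0) + (0,1)
step 1: (151, 10)  from 10·(15,1) + (1,0)
(x₁, y₁) = (151, 10);  151² − 228·10² = 1 ✓
n=2: (151,10)∘(151,10) = (151·151+228·10·10, 151·10+10·151) = (45601,3020)
n=3: (45601,3020)∘(151,10) = (151·45601+228·10·3020, 151·3020+10·45601) = (13771351,912030)
n=4: (13771351,912030)∘(151,10) = (151·13771351+228·10·912030, 151·912030+10·13771351) = (4158902401,275430040)
n=5: (4158902401,275430040)∘(151,10) = (151·4158902401+228·10·275430040, 151·275430040+10·4158902401) = (1255974753751,83178960050)

151 10
45601 3020
13771351 912030
4158902401 275430040
1255974753751 83178960050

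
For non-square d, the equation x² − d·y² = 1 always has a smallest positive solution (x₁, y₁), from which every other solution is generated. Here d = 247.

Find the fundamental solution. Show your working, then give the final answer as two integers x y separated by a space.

85292 5427

√247 = [15; 1,2,1,1,9,1,9,1,1,2,1,30, …], period ℓ=12 (even) → k=11
i=0: a=15 ⇒ p=15, q=1
…
i=3: a=1 ⇒ p=63, q=4
…
i=6: a=1 ⇒ p=1163, q=74
…
i=10: a=2 ⇒ p=61089, q=3887
i=11: a=1 ⇒ p=85292, q=5427
fundamental: x₁=85292, y₁=5427  (since 7274725264 − 247·29452329 = 1)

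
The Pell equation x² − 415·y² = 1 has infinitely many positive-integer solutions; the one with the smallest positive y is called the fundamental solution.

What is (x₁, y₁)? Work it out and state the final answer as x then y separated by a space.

d=415: √d = [20; 2,1,2,4,6,…,1,2,40] (ℓ=16, even), read p_15/q_15
a_0=20:  p_0=20·1+0=20,  q_0=20·0+1=1
…
a_4=4:  p_4=4·163+61=713,  q_4=4·8+3=35
…
a_14=1:  p_14=1·4730294+2110961=6841255,  q_14=1·232201+103623=335824
a_15=2:  p_15=2·6841255+4730294=18412804,  q_15=2·335824+232201=903849
(x₁, y₁) = (18412804, 903849);  18412804² − 415·903849² = 1 ✓

18412804 903849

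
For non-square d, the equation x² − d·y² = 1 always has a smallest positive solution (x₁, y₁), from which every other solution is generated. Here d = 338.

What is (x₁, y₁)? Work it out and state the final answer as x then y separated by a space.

√338 → a₀=18, period (2,1,1,2,36); ℓ=5 odd so k=9
i=0: a=18 ⇒ p=18, q=1
i=1: a=2 ⇒ p=37, q=2
i=2: a=1 ⇒ p=55, q=3
i=3: a=1 ⇒ p=92, q=5
i=4: a=2 ⇒ p=239, q=13
…
i=7: a=1 ⇒ p=26327, q=1432
i=8: a=1 ⇒ p=43958, q=2391
i=9: a=2 ⇒ p=114243, q=6214
→ (114243, 6214).  Check: 114243²=13051463049, 338·6214²=13051463048, difference 1.

114243 6214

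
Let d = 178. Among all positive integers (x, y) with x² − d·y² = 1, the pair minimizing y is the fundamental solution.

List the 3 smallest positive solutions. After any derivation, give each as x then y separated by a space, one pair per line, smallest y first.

√178 → a₀=13, period (2,1,12,1,2,26); ℓ=6 even so k=5
a_0=13:  p_0=13·1+0=13,  q_0=13·0+1=1
a_1=2:  p_1=2·13+1=27,  q_1=2·1+0=2
…
a_3=12:  p_3=12·40+27=507,  q_3=12·3+2=38
a_4=1:  p_4=1·507+40=547,  q_4=1·38+3=41
a_5=2:  p_5=2·547+507=1601,  q_5=2·41+38=120
(x₁, y₁) = (1601, 120);  1601² − 178·120² = 1 ✓
(x_2, y_2) = (1601·1601 + 178·120·120, 1601·120 + 120·1601) = (5126401, 384240)
(x_3, y_3) = (1601·5126401 + 178·120·384240, 1601·384240 + 120·5126401) = (16414734401, 1230336360)

1601 120
5126401 384240
16414734401 1230336360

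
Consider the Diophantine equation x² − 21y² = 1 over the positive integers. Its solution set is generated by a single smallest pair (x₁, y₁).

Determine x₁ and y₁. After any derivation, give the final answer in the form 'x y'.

[4; 1,1,2,1,1,8] for √21; ℓ=6 ⇒ convergent index 5
step 0: (4, 1)  from 4·(1,0) + (0,1)
step 1: (5, 1)  from 1·(4,1) + (1,0)
step 2: (9, 2)  from 1·(5,1) + (4,1)
step 3: (23, 5)  from 2·(9,2) + (5,1)
step 4: (32, 7)  from 1·(23,5) + (9,2)
step 5: (55, 12)  from 1·(32,7) + (23,5)
(x₁, y₁) = (55, 12);  55² − 21·12² = 1 ✓

55 12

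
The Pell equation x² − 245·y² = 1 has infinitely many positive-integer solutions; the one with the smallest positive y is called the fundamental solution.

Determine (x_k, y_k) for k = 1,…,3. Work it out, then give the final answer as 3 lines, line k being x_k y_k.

[15; 1,1,1,7,6,7,1,1,1,30] for √245; ℓ=10 ⇒ convergent index 9
a_0=15:  p_0=15·1+0=15,  q_0=15·0+1=1
…
a_5=6:  p_5=6·360+47=2207,  q_5=6·23+3=141
a_6=7:  p_6=7·2207+360=15809,  q_6=7·141+23=1010
a_7=1:  p_7=1·15809+2207=18016,  q_7=1·1010+141=1151
a_8=1:  p_8=1·18016+15809=33825,  q_8=1·1151+1010=2161
a_9=1:  p_9=1·33825+18016=51841,  q_9=1·2161+1151=3312
fundamental: x₁=51841, y₁=3312  (since 2687489281 − 245·10969344 = 1)
n=2: (51841,3312)∘(51841,3312) = (51841·51841+245·3312·3312, 51841·3312+3312·51841) = (5374978561,343394784)
n=3: (5374978561,343394784)∘(51841,3312) = (51841·5374978561+245·3312·343394784, 51841·343394784+3312·5374978561) = (557288527109761,35603857991376)

51841 3312
5374978561 343394784
557288527109761 35603857991376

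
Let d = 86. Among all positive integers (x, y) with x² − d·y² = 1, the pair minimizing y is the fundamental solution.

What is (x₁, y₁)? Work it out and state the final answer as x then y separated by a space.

10405 1122

√86 = [9; 3,1,1,1,8,1,1,1,3,18, …], period ℓ=10 (even) → k=9
a_0=9:  p_0=9·1+0=9,  q_0=9·0+1=1
a_1=3:  p_1=3·9+1=28,  q_1=3·1+0=3
…
a_8=1:  p_8=1·1864+983=2847,  q_8=1·201+106=307
a_9=3:  p_9=3·2847+1864=10405,  q_9=3·307+201=1122
(x₁, y₁) = (10405, 1122);  10405² − 86·1122² = 1 ✓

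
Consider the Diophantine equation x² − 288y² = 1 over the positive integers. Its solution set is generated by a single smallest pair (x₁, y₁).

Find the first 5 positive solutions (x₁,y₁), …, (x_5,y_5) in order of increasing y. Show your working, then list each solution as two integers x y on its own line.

17 1
577 34
19601 1155
665857 39236
22619537 1332869

[16; 1,32] for √288; ℓ=2 ⇒ convergent index 1
i=0: a=16 ⇒ p=16, q=1
i=1: a=1 ⇒ p=17, q=1
→ (17, 1).  Check: 17²=289, 288·1²=288, difference 1.
(17+1√288)^2 = 577 + 34√288
(17+1√288)^3 = 19601 + 1155√288
(17+1√288)^4 = 665857 + 39236√288
(17+1√288)^5 = 22619537 + 1332869√288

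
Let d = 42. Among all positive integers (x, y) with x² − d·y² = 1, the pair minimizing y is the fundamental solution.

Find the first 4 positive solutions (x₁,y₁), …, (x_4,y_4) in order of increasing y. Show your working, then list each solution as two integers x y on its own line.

13 2
337 52
8749 1350
227137 35048

d=42: √d = [6; 2,12] (ℓ=2, even), read p_1/q_1
step 0: (6, 1)  from 6·(1,0) + (0,1)
step 1: (13, 2)  from 2·(6,1) + (1,0)
→ (13, 2).  Check: 13²=169, 42·2²=168, difference 1.
(x_2, y_2) = (13·13 + 42·2·2, 13·2 + 2·13) = (337, 52)
(x_3, y_3) = (13·337 + 42·2·52, 13·52 + 2·337) = (8749, 1350)
(x_4, y_4) = (13·8749 + 42·2·1350, 13·1350 + 2·8749) = (227137, 35048)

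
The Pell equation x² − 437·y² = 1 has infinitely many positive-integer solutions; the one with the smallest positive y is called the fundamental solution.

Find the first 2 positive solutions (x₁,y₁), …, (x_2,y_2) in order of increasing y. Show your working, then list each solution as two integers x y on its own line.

4599 220
42301601 2023560

[20; 1,9,2,9,1,40] for √437; ℓ=6 ⇒ convergent index 5
k=0  a_k=20  p_k/q_k = 20/1
…
k=3  a_k=2  p_k/q_k = 439/21
k=4  a_k=9  p_k/q_k = 4160/199
k=5  a_k=1  p_k/q_k = 4599/220
(x₁, y₁) = (4599, 220);  4599² − 437·220² = 1 ✓
(4599+220√437)^2 = 42301601 + 2023560√437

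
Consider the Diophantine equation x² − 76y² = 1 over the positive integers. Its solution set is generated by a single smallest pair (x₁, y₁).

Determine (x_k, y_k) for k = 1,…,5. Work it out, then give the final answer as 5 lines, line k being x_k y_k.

57799 6630
6681448801 766414740
772362118440199 88596011107890
89283516160768675201 10241521691283453480
10320995900380175197444999 1183899424380388644273150

√76 = [8; 1,2,1,1,5,4,5,1,1,2,1,16, …], period ℓ=12 (even) → k=11
a_0=8:  p_0=8·1+0=8,  q_0=8·0+1=1
a_1=1:  p_1=1·8+1=9,  q_1=1·1+0=1
a_2=2:  p_2=2·9+8=26,  q_2=2·1+1=3
a_3=1:  p_3=1·26+9=35,  q_3=1·3+1=4
…
a_5=5:  p_5=5·61+35=340,  q_5=5·7+4=39
a_6=4:  p_6=4·340+61=1421,  q_6=4·39+7=163
a_7=5:  p_7=5·1421+340=7445,  q_7=5·163+39=854
a_8=1:  p_8=1·7445+1421=8866,  q_8=1·854+163=1017
…
a_10=2:  p_10=2·16311+8866=41488,  q_10=2·1871+1017=4759
a_11=1:  p_11=1·41488+16311=57799,  q_11=1·4759+1871=6630
fundamental: x₁=57799, y₁=6630  (since 3340724401 − 76·43956900 = 1)
(x_2, y_2) = (57799·57799 + 76·6630·6630, 57799·6630 + 6630·57799) = (6681448801, 766414740)
(x_3, y_3) = (57799·6681448801 + 76·6630·766414740, 57799·766414740 + 6630·6681448801) = (772362118440199, 88596011107890)
(x_4, y_4) = (57799·772362118440199 + 76·6630·88596011107890, 57799·88596011107890 + 6630·772362118440199) = (89283516160768675201, 10241521691283453480)
(x_5, y_5) = (57799·89283516160768675201 + 76·6630·10241521691283453480, 57799·10241521691283453480 + 6630·89283516160768675201) = (10320995900380175197444999, 1183899424380388644273150)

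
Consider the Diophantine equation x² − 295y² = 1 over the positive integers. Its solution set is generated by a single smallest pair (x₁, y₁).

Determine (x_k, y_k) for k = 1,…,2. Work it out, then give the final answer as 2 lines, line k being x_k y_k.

2024999 117900
8201241900001 477494764200

[17; 5,1,2,3,2,6,2,3,2,1,5,34] for √295; ℓ=12 ⇒ convergent index 11
a_0=17:  p_0=17·1+0=17,  q_0=17·0+1=1
a_1=5:  p_1=5·17+1=86,  q_1=5·1+0=5
…
a_3=2:  p_3=2·103+86=292,  q_3=2·6+5=17
a_4=3:  p_4=3·292+103=979,  q_4=3·17+6=57
…
a_6=6:  p_6=6·2250+979=14479,  q_6=6·131+57=843
a_7=2:  p_7=2·14479+2250=31208,  q_7=2·843+131=1817
a_8=3:  p_8=3·31208+14479=108103,  q_8=3·1817+843=6294
a_9=2:  p_9=2·108103+31208=247414,  q_9=2·6294+1817=14405
a_10=1:  p_10=1·247414+108103=355517,  q_10=1·14405+6294=20699
a_11=5:  p_11=5·355517+247414=2024999,  q_11=5·20699+14405=117900
(x₁, y₁) = (2024999, 117900);  2024999² − 295·117900² = 1 ✓
k=2:  x_2 = 2024999·2024999+295·117900·117900 = 8201241900001,  y_2 = 2024999·117900+117900·2024999 = 477494764200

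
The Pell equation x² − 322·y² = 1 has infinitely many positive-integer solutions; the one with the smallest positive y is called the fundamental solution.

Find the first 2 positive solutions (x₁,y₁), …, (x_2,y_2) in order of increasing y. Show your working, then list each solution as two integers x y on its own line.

[17; 1,16,1,34] for √322; ℓ=4 ⇒ convergent index 3
step 0: (17, 1)  from 17·(1,0) + (0,1)
step 1: (18, 1)  from 1·(17,1) + (1,0)
step 2: (305, 17)  from 16·(18,1) + (17,1)
step 3: (323, 18)  from 1·(305,17) + (18,1)
→ (323, 18).  Check: 323²=104329, 322·18²=104328, difference 1.
(323+18√322)^2 = 208657 + 11628√322

323 18
208657 11628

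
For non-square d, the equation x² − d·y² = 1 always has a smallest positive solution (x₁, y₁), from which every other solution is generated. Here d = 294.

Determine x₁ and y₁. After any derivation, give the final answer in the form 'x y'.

√294 → a₀=17, period (6,1,4,1,6,34); ℓ=6 even so k=5
i=0: a=17 ⇒ p=17, q=1
…
i=3: a=4 ⇒ p=583, q=34
i=4: a=1 ⇒ p=703, q=41
i=5: a=6 ⇒ p=4801, q=280
→ (4801, 280).  Check: 4801²=23049601, 294·280²=23049600, difference 1.

4801 280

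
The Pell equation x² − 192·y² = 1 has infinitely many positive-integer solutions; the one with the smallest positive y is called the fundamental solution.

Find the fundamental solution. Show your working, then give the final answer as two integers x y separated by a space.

d=192: √d = [13; 1,5,1,26] (ℓ=4, even), read p_3/q_3
a_0=13:  p_0=13·1+0=13,  q_0=13·0+1=1
a_1=1:  p_1=1·13+1=14,  q_1=1·1+0=1
a_2=5:  p_2=5·14+13=83,  q_2=5·1+1=6
a_3=1:  p_3=1·83+14=97,  q_3=1·6+1=7
(x₁, y₁) = (97, 7);  97² − 192·7² = 1 ✓

97 7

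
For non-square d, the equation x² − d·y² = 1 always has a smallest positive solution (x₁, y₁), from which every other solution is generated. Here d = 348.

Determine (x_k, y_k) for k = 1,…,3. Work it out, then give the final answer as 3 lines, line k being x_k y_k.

√348 = [18; 1,1,1,8,1,1,1,36, …], period ℓ=8 (even) → k=7
i=0: a=18 ⇒ p=18, q=1
…
i=5: a=1 ⇒ p=541, q=29
i=6: a=1 ⇒ p=1026, q=55
i=7: a=1 ⇒ p=1567, q=84
(x₁, y₁) = (1567, 84);  1567² − 348·84² = 1 ✓
(x_2, y_2) = (1567·1567 + 348·84·84, 1567·84 + 84·1567) = (4910977, 263256)
(x_3, y_3) = (1567·4910977 + 348·84·263256, 1567·263256 + 84·4910977) = (15391000351, 825044220)

1567 84
4910977 263256
15391000351 825044220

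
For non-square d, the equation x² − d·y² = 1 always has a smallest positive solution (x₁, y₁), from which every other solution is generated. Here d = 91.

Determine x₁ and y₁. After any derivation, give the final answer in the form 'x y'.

√91 → a₀=9, period (1,1,5,1,5,1,1,18); ℓ=8 even so k=7
a_0=9:  p_0=9·1+0=9,  q_0=9·0+1=1
…
a_6=1:  p_6=1·725+124=849,  q_6=1·76+13=89
a_7=1:  p_7=1·849+725=1574,  q_7=1·89+76=165
→ (1574, 165).  Check: 1574²=2477476, 91·165²=2477475, difference 1.

1574 165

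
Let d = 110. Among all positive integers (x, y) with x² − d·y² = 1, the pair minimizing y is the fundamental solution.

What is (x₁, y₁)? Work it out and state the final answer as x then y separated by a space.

√110 = [10; 2,20, …], period ℓ=2 (even) → k=1
a_0=10:  p_0=10·1+0=10,  q_0=10·0+1=1
a_1=2:  p_1=2·10+1=21,  q_1=2·1+0=2
(x₁, y₁) = (21, 2);  21² − 110·2² = 1 ✓

21 2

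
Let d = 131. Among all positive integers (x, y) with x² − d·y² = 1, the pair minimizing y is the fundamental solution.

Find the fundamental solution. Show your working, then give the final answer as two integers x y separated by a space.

√131 → a₀=11, period (2,4,11,4,2,22); ℓ=6 even so k=5
i=0: a=11 ⇒ p=11, q=1
i=1: a=2 ⇒ p=23, q=2
i=2: a=4 ⇒ p=103, q=9
…
i=4: a=4 ⇒ p=4727, q=413
i=5: a=2 ⇒ p=10610, q=927
→ (10610, 927).  Check: 10610²=112572100, 131·927²=112572099, difference 1.

10610 927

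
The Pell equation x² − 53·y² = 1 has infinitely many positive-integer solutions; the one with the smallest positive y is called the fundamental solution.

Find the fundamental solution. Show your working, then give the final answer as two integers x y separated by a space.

66249 9100

√53 → a₀=7, period (3,1,1,3,14); ℓ=5 odd so k=9
i=0: a=7 ⇒ p=7, q=1
…
i=4: a=3 ⇒ p=182, q=25
…
i=7: a=1 ⇒ p=10578, q=1453
i=8: a=1 ⇒ p=18557, q=2549
i=9: a=3 ⇒ p=66249, q=9100
→ (66249, 9100).  Check: 66249²=4388930001, 53·9100²=4388930000, difference 1.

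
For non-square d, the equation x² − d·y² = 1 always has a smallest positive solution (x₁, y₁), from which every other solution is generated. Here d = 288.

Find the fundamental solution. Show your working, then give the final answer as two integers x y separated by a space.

17 1

√288 → a₀=16, period (1,32); ℓ=2 even so k=1
a_0=16:  p_0=16·1+0=16,  q_0=16·0+1=1
a_1=1:  p_1=1·16+1=17,  q_1=1·1+0=1
→ (17, 1).  Check: 17²=289, 288·1²=288, difference 1.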